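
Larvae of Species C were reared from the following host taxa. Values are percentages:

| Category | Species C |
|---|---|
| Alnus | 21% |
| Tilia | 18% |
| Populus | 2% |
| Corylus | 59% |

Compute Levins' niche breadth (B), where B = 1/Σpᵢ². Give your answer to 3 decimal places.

2.353

Convert percentages to proportions (divide by 100).
Σpᵢ² = 0.21² + 0.18² + 0.02² + 0.59² = 0.0441 + 0.0324 + 0.0004 + 0.3481 = 0.4250
B = 1 / 0.4250 = 2.35294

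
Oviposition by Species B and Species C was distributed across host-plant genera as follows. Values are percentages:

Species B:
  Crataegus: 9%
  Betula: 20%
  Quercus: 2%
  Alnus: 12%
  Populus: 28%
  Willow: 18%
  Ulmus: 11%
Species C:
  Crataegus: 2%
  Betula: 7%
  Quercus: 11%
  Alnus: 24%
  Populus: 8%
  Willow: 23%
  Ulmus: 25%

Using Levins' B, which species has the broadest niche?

Convert percentages to proportions (divide by 100).
Σp_Bᵢ² = 0.09² + 0.20² + 0.02² + 0.12² + 0.28² + 0.18² + 0.11² = 0.0081 + 0.0400 + 0.0004 + 0.0144 + 0.0784 + 0.0324 + 0.0121 = 0.1858
B_B = 1 / 0.1858 = 5.3821
Σp_Cᵢ² = 0.02² + 0.07² + 0.11² + 0.24² + 0.08² + 0.23² + 0.25² = 0.0004 + 0.0049 + 0.0121 + 0.0576 + 0.0064 + 0.0529 + 0.0625 = 0.1968
B_C = 1 / 0.1968 = 5.0813
Highest B → broadest niche (most generalist): Species B (B = 5.38).

Species B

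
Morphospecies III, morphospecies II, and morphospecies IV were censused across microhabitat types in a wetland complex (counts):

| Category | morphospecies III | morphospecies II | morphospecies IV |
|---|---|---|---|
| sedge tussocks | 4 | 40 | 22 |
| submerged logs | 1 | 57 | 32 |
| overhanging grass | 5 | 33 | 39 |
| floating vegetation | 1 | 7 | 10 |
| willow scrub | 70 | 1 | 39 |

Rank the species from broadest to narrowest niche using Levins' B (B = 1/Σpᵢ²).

morphospecies IV > morphospecies II > morphospecies III

Proportions for morphospecies III (n=81): 4/81=0.0494, 1/81=0.0123, 5/81=0.0617, 1/81=0.0123, 70/81=0.8642
Proportions for morphospecies II (n=138): 40/138=0.2899, 57/138=0.4130, 33/138=0.2391, 7/138=0.0507, 1/138=0.0072
Proportions for morphospecies IV (n=142): 22/142=0.1549, 32/142=0.2254, 39/142=0.2746, 10/142=0.0704, 39/142=0.2746
Σp_IIIᵢ² = 0.0494² + 0.0123² + 0.0617² + 0.0123² + 0.8642² = 0.002440 + 0.000151 + 0.003807 + 0.000151 + 0.746842 = 0.753391
B_III = 1 / 0.753391 = 1.3273
Σp_IIᵢ² = 0.2899² + 0.4130² + 0.2391² + 0.0507² + 0.0072² = 0.084042 + 0.170569 + 0.057169 + 0.002570 + 0.000052 = 0.314402
B_II = 1 / 0.314402 = 3.1806
Σp_IVᵢ² = 0.1549² + 0.2254² + 0.2746² + 0.0704² + 0.2746² = 0.023994 + 0.050805 + 0.075405 + 0.004956 + 0.075405 = 0.230565
B_IV = 1 / 0.230565 = 4.3372
Ranking by B (broadest → narrowest): morphospecies IV (4.34) > morphospecies II (3.18) > morphospecies III (1.33)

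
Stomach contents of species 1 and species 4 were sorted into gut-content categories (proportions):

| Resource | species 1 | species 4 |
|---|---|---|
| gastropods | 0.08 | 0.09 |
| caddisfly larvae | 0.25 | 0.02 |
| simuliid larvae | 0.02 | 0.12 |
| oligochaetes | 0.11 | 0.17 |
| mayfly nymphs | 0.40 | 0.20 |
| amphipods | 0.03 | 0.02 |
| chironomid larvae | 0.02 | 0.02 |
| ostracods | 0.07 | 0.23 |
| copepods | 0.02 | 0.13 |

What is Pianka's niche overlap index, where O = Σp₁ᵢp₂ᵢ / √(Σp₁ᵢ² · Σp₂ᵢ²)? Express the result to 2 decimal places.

Σ p₁ᵢp₂ᵢ = 0.0072 + 0.0050 + 0.0024 + 0.0187 + 0.0800 + 0.0006 + 0.0004 + 0.0161 + 0.0026 = 0.1330
Σp_1ᵢ² = 0.08² + 0.25² + 0.02² + 0.11² + 0.40² + 0.03² + 0.02² + 0.07² + 0.02² = 0.0064 + 0.0625 + 0.0004 + 0.0121 + 0.1600 + 0.0009 + 0.0004 + 0.0049 + 0.0004 = 0.2480
Σp_2ᵢ² = 0.09² + 0.02² + 0.12² + 0.17² + 0.20² + 0.02² + 0.02² + 0.23² + 0.13² = 0.0081 + 0.0004 + 0.0144 + 0.0289 + 0.0400 + 0.0004 + 0.0004 + 0.0529 + 0.0169 = 0.1624
O = 0.1330 / √(0.2480 × 0.1624) = 0.1330 / 0.20069 = 0.6627

0.66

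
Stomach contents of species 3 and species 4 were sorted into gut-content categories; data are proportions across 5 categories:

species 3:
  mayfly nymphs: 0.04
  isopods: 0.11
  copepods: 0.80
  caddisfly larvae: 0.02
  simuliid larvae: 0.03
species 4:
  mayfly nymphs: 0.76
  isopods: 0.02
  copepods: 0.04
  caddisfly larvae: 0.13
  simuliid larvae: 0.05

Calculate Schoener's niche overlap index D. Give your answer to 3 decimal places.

0.150

Σ|p₁ᵢ − p₂ᵢ| = 0.72 + 0.09 + 0.76 + 0.11 + 0.02 = 1.70
D = 1 − ½ × 1.70 = 1 − 0.850 = 0.15000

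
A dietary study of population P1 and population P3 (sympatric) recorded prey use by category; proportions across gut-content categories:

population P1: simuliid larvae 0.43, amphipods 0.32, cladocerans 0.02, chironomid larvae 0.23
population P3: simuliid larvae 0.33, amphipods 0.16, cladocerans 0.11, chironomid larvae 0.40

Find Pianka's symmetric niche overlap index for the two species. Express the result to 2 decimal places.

0.89

Σ p₁ᵢp₂ᵢ = 0.1419 + 0.0512 + 0.0022 + 0.0920 = 0.2873
Σp_1ᵢ² = 0.43² + 0.32² + 0.02² + 0.23² = 0.1849 + 0.1024 + 0.0004 + 0.0529 = 0.3406
Σp_2ᵢ² = 0.33² + 0.16² + 0.11² + 0.40² = 0.1089 + 0.0256 + 0.0121 + 0.1600 = 0.3066
O = 0.2873 / √(0.3406 × 0.3066) = 0.2873 / 0.32315 = 0.8891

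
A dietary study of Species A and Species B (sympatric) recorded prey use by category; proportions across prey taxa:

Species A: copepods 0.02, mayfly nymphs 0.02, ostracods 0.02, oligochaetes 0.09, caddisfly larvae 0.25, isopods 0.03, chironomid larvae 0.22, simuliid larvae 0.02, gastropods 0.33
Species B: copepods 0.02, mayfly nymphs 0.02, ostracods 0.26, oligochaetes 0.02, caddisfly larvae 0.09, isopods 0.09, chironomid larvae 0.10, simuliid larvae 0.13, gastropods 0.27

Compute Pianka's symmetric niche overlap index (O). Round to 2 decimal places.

0.71

Σ p₁ᵢp₂ᵢ = 0.0004 + 0.0004 + 0.0052 + 0.0018 + 0.0225 + 0.0027 + 0.0220 + 0.0026 + 0.0891 = 0.1467
Σp_1ᵢ² = 0.02² + 0.02² + 0.02² + 0.09² + 0.25² + 0.03² + 0.22² + 0.02² + 0.33² = 0.0004 + 0.0004 + 0.0004 + 0.0081 + 0.0625 + 0.0009 + 0.0484 + 0.0004 + 0.1089 = 0.2304
Σp_2ᵢ² = 0.02² + 0.02² + 0.26² + 0.02² + 0.09² + 0.09² + 0.10² + 0.13² + 0.27² = 0.0004 + 0.0004 + 0.0676 + 0.0004 + 0.0081 + 0.0081 + 0.0100 + 0.0169 + 0.0729 = 0.1848
O = 0.1467 / √(0.2304 × 0.1848) = 0.1467 / 0.20634 = 0.7110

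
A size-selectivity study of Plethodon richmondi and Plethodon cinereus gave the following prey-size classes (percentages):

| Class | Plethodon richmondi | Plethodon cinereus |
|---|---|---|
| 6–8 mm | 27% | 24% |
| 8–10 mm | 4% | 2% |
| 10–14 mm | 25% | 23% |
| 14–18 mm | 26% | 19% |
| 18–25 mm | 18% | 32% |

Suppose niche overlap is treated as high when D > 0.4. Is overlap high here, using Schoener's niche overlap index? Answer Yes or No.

Convert percentages to proportions (divide by 100).
Σ|p₁ᵢ − p₂ᵢ| = 0.03 + 0.02 + 0.02 + 0.07 + 0.14 = 0.28
D = 1 − ½ × 0.28 = 1 − 0.140 = 0.8600
D = 0.8600 > 0.4 → Yes.

Yes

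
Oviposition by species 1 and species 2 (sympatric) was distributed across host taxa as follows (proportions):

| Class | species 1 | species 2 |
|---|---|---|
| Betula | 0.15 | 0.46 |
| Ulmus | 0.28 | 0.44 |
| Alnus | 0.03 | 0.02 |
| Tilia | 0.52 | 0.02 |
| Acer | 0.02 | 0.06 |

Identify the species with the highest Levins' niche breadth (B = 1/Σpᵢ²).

Σp_1ᵢ² = 0.15² + 0.28² + 0.03² + 0.52² + 0.02² = 0.0225 + 0.0784 + 0.0009 + 0.2704 + 0.0004 = 0.3726
B_1 = 1 / 0.3726 = 2.6838
Σp_2ᵢ² = 0.46² + 0.44² + 0.02² + 0.02² + 0.06² = 0.2116 + 0.1936 + 0.0004 + 0.0004 + 0.0036 = 0.4096
B_2 = 1 / 0.4096 = 2.4414
Highest B → broadest niche (most generalist): species 1 (B = 2.68).

species 1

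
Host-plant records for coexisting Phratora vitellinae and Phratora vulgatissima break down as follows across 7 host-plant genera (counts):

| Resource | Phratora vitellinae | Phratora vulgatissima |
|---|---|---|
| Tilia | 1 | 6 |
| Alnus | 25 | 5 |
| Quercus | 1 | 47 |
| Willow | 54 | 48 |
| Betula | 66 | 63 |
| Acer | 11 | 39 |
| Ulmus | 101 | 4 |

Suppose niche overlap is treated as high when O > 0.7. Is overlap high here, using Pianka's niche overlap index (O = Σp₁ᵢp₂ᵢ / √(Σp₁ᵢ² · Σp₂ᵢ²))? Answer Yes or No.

Proportions for Phratora vitellinae (n=259): 1/259=0.0039, 25/259=0.0965, 1/259=0.0039, 54/259=0.2085, 66/259=0.2548, 11/259=0.0425, 101/259=0.3900
Proportions for Phratora vulgatissima (n=212): 6/212=0.0283, 5/212=0.0236, 47/212=0.2217, 48/212=0.2264, 63/212=0.2972, 39/212=0.1840, 4/212=0.0189
Σ p₁ᵢp₂ᵢ = 0.000110 + 0.002277 + 0.000865 + 0.047204 + 0.075727 + 0.007820 + 0.007371 = 0.141374
Σp_1ᵢ² = 0.0039² + 0.0965² + 0.0039² + 0.2085² + 0.2548² + 0.0425² + 0.3900² = 0.000015 + 0.009312 + 0.000015 + 0.043472 + 0.064923 + 0.001806 + 0.152100 = 0.271643
Σp_2ᵢ² = 0.0283² + 0.0236² + 0.2217² + 0.2264² + 0.2972² + 0.1840² + 0.0189² = 0.000801 + 0.000557 + 0.049151 + 0.051257 + 0.088328 + 0.033856 + 0.000357 = 0.224307
O = 0.141374 / √(0.271643 × 0.224307) = 0.141374 / 0.2468429 = 0.5727
O = 0.5727 < 0.7 → No.

No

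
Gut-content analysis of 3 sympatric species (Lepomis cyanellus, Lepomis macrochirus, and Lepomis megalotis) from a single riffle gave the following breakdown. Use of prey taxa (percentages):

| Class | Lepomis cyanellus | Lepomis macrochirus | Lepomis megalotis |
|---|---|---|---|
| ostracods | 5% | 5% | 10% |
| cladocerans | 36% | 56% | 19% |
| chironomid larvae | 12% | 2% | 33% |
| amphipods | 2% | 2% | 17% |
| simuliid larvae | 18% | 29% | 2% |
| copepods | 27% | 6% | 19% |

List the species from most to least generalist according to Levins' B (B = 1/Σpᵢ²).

Lepomis megalotis > Lepomis cyanellus > Lepomis macrochirus

Convert percentages to proportions (divide by 100).
Σp_cyanᵢ² = 0.05² + 0.36² + 0.12² + 0.02² + 0.18² + 0.27² = 0.0025 + 0.1296 + 0.0144 + 0.0004 + 0.0324 + 0.0729 = 0.2522
B_cyan = 1 / 0.2522 = 3.9651
Σp_macrᵢ² = 0.05² + 0.56² + 0.02² + 0.02² + 0.29² + 0.06² = 0.0025 + 0.3136 + 0.0004 + 0.0004 + 0.0841 + 0.0036 = 0.4046
B_macr = 1 / 0.4046 = 2.4716
Σp_megaᵢ² = 0.10² + 0.19² + 0.33² + 0.17² + 0.02² + 0.19² = 0.0100 + 0.0361 + 0.1089 + 0.0289 + 0.0004 + 0.0361 = 0.2204
B_mega = 1 / 0.2204 = 4.5372
Ranking by B (broadest → narrowest): Lepomis megalotis (4.54) > Lepomis cyanellus (3.97) > Lepomis macrochirus (2.47)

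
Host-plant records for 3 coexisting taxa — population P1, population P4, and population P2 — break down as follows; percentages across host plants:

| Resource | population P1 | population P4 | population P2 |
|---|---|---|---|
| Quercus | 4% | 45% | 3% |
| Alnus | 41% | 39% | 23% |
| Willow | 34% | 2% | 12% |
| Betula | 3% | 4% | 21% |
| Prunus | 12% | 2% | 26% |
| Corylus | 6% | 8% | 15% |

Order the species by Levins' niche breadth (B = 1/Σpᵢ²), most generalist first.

population P2 > population P1 > population P4

Convert percentages to proportions (divide by 100).
Σp_P1ᵢ² = 0.04² + 0.41² + 0.34² + 0.03² + 0.12² + 0.06² = 0.0016 + 0.1681 + 0.1156 + 0.0009 + 0.0144 + 0.0036 = 0.3042
B_P1 = 1 / 0.3042 = 3.2873
Σp_P4ᵢ² = 0.45² + 0.39² + 0.02² + 0.04² + 0.02² + 0.08² = 0.2025 + 0.1521 + 0.0004 + 0.0016 + 0.0004 + 0.0064 = 0.3634
B_P4 = 1 / 0.3634 = 2.7518
Σp_P2ᵢ² = 0.03² + 0.23² + 0.12² + 0.21² + 0.26² + 0.15² = 0.0009 + 0.0529 + 0.0144 + 0.0441 + 0.0676 + 0.0225 = 0.2024
B_P2 = 1 / 0.2024 = 4.9407
Ranking by B (broadest → narrowest): population P2 (4.94) > population P1 (3.29) > population P4 (2.75)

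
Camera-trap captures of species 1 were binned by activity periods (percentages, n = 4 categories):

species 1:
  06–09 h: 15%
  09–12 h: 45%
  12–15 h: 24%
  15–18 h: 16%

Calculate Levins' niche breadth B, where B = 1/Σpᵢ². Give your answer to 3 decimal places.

Convert percentages to proportions (divide by 100).
Σpᵢ² = 0.15² + 0.45² + 0.24² + 0.16² = 0.0225 + 0.2025 + 0.0576 + 0.0256 = 0.3082
B = 1 / 0.3082 = 3.24465

3.245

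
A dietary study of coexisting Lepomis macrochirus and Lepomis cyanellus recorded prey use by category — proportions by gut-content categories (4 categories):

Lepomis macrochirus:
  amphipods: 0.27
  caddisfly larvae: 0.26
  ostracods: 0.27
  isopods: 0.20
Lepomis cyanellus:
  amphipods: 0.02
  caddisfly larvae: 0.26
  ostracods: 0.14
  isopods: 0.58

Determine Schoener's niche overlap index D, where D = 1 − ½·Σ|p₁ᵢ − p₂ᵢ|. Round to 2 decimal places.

0.62

Σ|p₁ᵢ − p₂ᵢ| = 0.25 + 0.00 + 0.13 + 0.38 = 0.76
D = 1 − ½ × 0.76 = 1 − 0.380 = 0.6200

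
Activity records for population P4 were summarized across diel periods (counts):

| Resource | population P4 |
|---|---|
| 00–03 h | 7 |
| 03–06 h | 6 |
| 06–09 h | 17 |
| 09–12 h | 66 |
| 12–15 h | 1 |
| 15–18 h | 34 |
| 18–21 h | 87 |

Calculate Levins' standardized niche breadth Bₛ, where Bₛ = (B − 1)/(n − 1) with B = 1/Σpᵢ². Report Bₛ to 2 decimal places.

0.42

Proportions for population P4 (n=218): 7/218=0.0321, 6/218=0.0275, 17/218=0.0780, 66/218=0.3028, 1/218=0.0046, 34/218=0.1560, 87/218=0.3991
Σpᵢ² = 0.0321² + 0.0275² + 0.0780² + 0.3028² + 0.0046² + 0.1560² + 0.3991² = 0.001030 + 0.000756 + 0.006084 + 0.091688 + 0.000021 + 0.024336 + 0.159281 = 0.283196
B = 1 / 0.283196 = 3.5311
Bₛ = (B − 1)/(n − 1) = (3.5311 − 1)/(7 − 1) = 2.5311/6 = 0.4219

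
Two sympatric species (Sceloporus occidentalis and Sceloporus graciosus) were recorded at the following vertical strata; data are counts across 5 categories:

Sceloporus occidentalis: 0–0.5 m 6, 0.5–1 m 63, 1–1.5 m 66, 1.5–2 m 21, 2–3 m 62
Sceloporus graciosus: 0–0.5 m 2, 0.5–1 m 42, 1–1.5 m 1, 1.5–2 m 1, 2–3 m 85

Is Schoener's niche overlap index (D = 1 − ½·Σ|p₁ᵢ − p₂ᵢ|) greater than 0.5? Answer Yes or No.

Yes

Proportions for Sceloporus occidentalis (n=218): 6/218=0.0275, 63/218=0.2890, 66/218=0.3028, 21/218=0.0963, 62/218=0.2844
Proportions for Sceloporus graciosus (n=131): 2/131=0.0153, 42/131=0.3206, 1/131=0.0076, 1/131=0.0076, 85/131=0.6489
Σ|p₁ᵢ − p₂ᵢ| = 0.0122 + 0.0316 + 0.2952 + 0.0887 + 0.3645 = 0.7922
D = 1 − ½ × 0.7922 = 1 − 0.39610 = 0.60390
D = 0.60390 > 0.5 → Yes.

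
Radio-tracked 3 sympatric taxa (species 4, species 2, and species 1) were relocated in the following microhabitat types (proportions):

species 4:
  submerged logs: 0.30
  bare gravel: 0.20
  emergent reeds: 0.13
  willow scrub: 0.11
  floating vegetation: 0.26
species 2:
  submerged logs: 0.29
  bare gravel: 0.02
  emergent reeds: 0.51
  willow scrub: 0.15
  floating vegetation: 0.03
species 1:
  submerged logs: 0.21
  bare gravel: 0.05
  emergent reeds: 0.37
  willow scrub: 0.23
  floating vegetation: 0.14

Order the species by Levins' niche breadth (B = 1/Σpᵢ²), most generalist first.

Σp_4ᵢ² = 0.30² + 0.20² + 0.13² + 0.11² + 0.26² = 0.0900 + 0.0400 + 0.0169 + 0.0121 + 0.0676 = 0.2266
B_4 = 1 / 0.2266 = 4.4131
Σp_2ᵢ² = 0.29² + 0.02² + 0.51² + 0.15² + 0.03² = 0.0841 + 0.0004 + 0.2601 + 0.0225 + 0.0009 = 0.3680
B_2 = 1 / 0.3680 = 2.7174
Σp_1ᵢ² = 0.21² + 0.05² + 0.37² + 0.23² + 0.14² = 0.0441 + 0.0025 + 0.1369 + 0.0529 + 0.0196 = 0.2560
B_1 = 1 / 0.2560 = 3.9063
Ranking by B (broadest → narrowest): species 4 (4.41) > species 1 (3.91) > species 2 (2.72)

species 4 > species 1 > species 2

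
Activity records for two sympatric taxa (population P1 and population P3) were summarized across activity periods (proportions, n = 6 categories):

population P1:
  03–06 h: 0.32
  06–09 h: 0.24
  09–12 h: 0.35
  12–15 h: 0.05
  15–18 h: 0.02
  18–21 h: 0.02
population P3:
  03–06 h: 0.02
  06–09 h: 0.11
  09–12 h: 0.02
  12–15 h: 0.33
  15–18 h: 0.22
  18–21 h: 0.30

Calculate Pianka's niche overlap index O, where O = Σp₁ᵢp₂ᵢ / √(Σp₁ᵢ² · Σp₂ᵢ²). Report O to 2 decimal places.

Σ p₁ᵢp₂ᵢ = 0.0064 + 0.0264 + 0.0070 + 0.0165 + 0.0044 + 0.0060 = 0.0667
Σp_1ᵢ² = 0.32² + 0.24² + 0.35² + 0.05² + 0.02² + 0.02² = 0.1024 + 0.0576 + 0.1225 + 0.0025 + 0.0004 + 0.0004 = 0.2858
Σp_2ᵢ² = 0.02² + 0.11² + 0.02² + 0.33² + 0.22² + 0.30² = 0.0004 + 0.0121 + 0.0004 + 0.1089 + 0.0484 + 0.0900 = 0.2602
O = 0.0667 / √(0.2858 × 0.2602) = 0.0667 / 0.27270 = 0.2446

0.24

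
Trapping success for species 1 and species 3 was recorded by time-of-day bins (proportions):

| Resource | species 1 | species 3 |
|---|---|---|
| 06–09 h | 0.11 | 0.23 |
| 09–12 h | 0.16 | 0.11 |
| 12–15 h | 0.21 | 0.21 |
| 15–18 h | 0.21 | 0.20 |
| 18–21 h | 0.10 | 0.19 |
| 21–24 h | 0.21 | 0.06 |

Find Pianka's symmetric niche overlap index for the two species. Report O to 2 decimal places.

Σ p₁ᵢp₂ᵢ = 0.0253 + 0.0176 + 0.0441 + 0.0420 + 0.0190 + 0.0126 = 0.1606
Σp_1ᵢ² = 0.11² + 0.16² + 0.21² + 0.21² + 0.10² + 0.21² = 0.0121 + 0.0256 + 0.0441 + 0.0441 + 0.0100 + 0.0441 = 0.1800
Σp_2ᵢ² = 0.23² + 0.11² + 0.21² + 0.20² + 0.19² + 0.06² = 0.0529 + 0.0121 + 0.0441 + 0.0400 + 0.0361 + 0.0036 = 0.1888
O = 0.1606 / √(0.1800 × 0.1888) = 0.1606 / 0.18435 = 0.8712

0.87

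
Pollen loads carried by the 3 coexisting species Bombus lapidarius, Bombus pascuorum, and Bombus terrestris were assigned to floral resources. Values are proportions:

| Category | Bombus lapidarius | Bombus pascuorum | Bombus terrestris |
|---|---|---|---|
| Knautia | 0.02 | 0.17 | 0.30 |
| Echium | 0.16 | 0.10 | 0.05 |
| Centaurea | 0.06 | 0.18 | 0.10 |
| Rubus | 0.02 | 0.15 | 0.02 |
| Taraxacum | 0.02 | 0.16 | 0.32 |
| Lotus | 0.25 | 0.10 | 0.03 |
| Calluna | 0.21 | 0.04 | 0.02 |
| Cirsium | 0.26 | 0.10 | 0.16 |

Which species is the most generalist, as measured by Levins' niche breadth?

Σp_lapiᵢ² = 0.02² + 0.16² + 0.06² + 0.02² + 0.02² + 0.25² + 0.21² + 0.26² = 0.0004 + 0.0256 + 0.0036 + 0.0004 + 0.0004 + 0.0625 + 0.0441 + 0.0676 = 0.2046
B_lapi = 1 / 0.2046 = 4.8876
Σp_pascᵢ² = 0.17² + 0.10² + 0.18² + 0.15² + 0.16² + 0.10² + 0.04² + 0.10² = 0.0289 + 0.0100 + 0.0324 + 0.0225 + 0.0256 + 0.0100 + 0.0016 + 0.0100 = 0.1410
B_pasc = 1 / 0.1410 = 7.0922
Σp_terrᵢ² = 0.30² + 0.05² + 0.10² + 0.02² + 0.32² + 0.03² + 0.02² + 0.16² = 0.0900 + 0.0025 + 0.0100 + 0.0004 + 0.1024 + 0.0009 + 0.0004 + 0.0256 = 0.2322
B_terr = 1 / 0.2322 = 4.3066
Highest B → broadest niche (most generalist): Bombus pascuorum (B = 7.09).

Bombus pascuorum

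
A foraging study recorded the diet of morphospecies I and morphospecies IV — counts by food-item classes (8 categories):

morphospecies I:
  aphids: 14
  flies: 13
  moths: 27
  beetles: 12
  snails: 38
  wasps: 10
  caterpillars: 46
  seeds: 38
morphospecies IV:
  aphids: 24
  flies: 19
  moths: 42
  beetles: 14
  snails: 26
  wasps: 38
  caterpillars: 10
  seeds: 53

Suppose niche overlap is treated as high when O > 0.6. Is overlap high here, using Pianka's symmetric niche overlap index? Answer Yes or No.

Yes

Proportions for morphospecies I (n=198): 14/198=0.0707, 13/198=0.0657, 27/198=0.1364, 12/198=0.0606, 38/198=0.1919, 10/198=0.0505, 46/198=0.2323, 38/198=0.1919
Proportions for morphospecies IV (n=226): 24/226=0.1062, 19/226=0.0841, 42/226=0.1858, 14/226=0.0619, 26/226=0.1150, 38/226=0.1681, 10/226=0.0442, 53/226=0.2345
Σ p₁ᵢp₂ᵢ = 0.007508 + 0.005525 + 0.025343 + 0.003751 + 0.022069 + 0.008489 + 0.010268 + 0.045001 = 0.127954
Σp_1ᵢ² = 0.0707² + 0.0657² + 0.1364² + 0.0606² + 0.1919² + 0.0505² + 0.2323² + 0.1919² = 0.004998 + 0.004316 + 0.018605 + 0.003672 + 0.036826 + 0.002550 + 0.053963 + 0.036826 = 0.161756
Σp_2ᵢ² = 0.1062² + 0.0841² + 0.1858² + 0.0619² + 0.1150² + 0.1681² + 0.0442² + 0.2345² = 0.011278 + 0.007073 + 0.034522 + 0.003832 + 0.013225 + 0.028258 + 0.001954 + 0.054990 = 0.155132
O = 0.127954 / √(0.161756 × 0.155132) = 0.127954 / 0.1584094 = 0.8077
O = 0.8077 > 0.6 → Yes.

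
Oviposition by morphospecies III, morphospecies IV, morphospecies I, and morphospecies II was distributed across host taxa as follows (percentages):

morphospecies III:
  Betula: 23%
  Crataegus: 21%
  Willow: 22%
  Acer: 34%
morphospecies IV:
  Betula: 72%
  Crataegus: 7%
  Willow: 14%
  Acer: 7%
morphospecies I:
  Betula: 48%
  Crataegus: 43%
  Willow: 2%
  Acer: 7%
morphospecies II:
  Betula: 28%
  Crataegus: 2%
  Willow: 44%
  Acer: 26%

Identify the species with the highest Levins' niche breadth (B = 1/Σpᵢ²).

morphospecies III

Convert percentages to proportions (divide by 100).
Σp_IIIᵢ² = 0.23² + 0.21² + 0.22² + 0.34² = 0.0529 + 0.0441 + 0.0484 + 0.1156 = 0.2610
B_III = 1 / 0.2610 = 3.8314
Σp_IVᵢ² = 0.72² + 0.07² + 0.14² + 0.07² = 0.5184 + 0.0049 + 0.0196 + 0.0049 = 0.5478
B_IV = 1 / 0.5478 = 1.8255
Σp_Iᵢ² = 0.48² + 0.43² + 0.02² + 0.07² = 0.2304 + 0.1849 + 0.0004 + 0.0049 = 0.4206
B_I = 1 / 0.4206 = 2.3776
Σp_IIᵢ² = 0.28² + 0.02² + 0.44² + 0.26² = 0.0784 + 0.0004 + 0.1936 + 0.0676 = 0.3400
B_II = 1 / 0.3400 = 2.9412
Highest B → broadest niche (most generalist): morphospecies III (B = 3.83).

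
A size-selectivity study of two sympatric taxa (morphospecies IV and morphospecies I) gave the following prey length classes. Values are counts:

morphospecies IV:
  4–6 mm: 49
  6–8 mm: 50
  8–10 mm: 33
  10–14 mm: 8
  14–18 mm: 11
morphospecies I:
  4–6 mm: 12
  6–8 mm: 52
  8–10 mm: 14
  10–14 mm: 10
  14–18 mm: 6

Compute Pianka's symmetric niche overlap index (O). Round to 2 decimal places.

Proportions for morphospecies IV (n=151): 49/151=0.3245, 50/151=0.3311, 33/151=0.2185, 8/151=0.0530, 11/151=0.0728
Proportions for morphospecies I (n=94): 12/94=0.1277, 52/94=0.5532, 14/94=0.1489, 10/94=0.1064, 6/94=0.0638
Σ p₁ᵢp₂ᵢ = 0.041439 + 0.183165 + 0.032535 + 0.005639 + 0.004645 = 0.267423
Σp_1ᵢ² = 0.3245² + 0.3311² + 0.2185² + 0.0530² + 0.0728² = 0.105300 + 0.109627 + 0.047742 + 0.002809 + 0.005300 = 0.270778
Σp_2ᵢ² = 0.1277² + 0.5532² + 0.1489² + 0.1064² + 0.0638² = 0.016307 + 0.306030 + 0.022171 + 0.011321 + 0.004070 = 0.359899
O = 0.267423 / √(0.270778 × 0.359899) = 0.267423 / 0.3121742 = 0.8566

0.86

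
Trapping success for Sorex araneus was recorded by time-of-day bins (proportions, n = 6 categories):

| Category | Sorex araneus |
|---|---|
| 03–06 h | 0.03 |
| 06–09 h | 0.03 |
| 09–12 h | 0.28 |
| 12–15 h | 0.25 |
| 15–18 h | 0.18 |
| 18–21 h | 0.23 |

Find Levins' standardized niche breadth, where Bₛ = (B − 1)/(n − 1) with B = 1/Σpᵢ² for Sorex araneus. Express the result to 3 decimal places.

0.677

Σpᵢ² = 0.03² + 0.03² + 0.28² + 0.25² + 0.18² + 0.23² = 0.0009 + 0.0009 + 0.0784 + 0.0625 + 0.0324 + 0.0529 = 0.2280
B = 1 / 0.2280 = 4.38596
Bₛ = (B − 1)/(n − 1) = (4.38596 − 1)/(6 − 1) = 3.38596/5 = 0.67719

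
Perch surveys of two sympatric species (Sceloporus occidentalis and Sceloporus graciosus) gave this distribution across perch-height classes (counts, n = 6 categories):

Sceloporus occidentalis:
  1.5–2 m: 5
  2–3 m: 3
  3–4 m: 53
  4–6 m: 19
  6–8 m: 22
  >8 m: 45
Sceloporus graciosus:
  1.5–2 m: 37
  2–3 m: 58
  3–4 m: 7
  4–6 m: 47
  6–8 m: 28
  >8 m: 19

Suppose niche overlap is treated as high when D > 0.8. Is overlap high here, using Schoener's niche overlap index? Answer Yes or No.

Proportions for Sceloporus occidentalis (n=147): 5/147=0.0340, 3/147=0.0204, 53/147=0.3605, 19/147=0.1293, 22/147=0.1497, 45/147=0.3061
Proportions for Sceloporus graciosus (n=196): 37/196=0.1888, 58/196=0.2959, 7/196=0.0357, 47/196=0.2398, 28/196=0.1429, 19/196=0.0969
Σ|p₁ᵢ − p₂ᵢ| = 0.1548 + 0.2755 + 0.3248 + 0.1105 + 0.0068 + 0.2092 = 1.0816
D = 1 − ½ × 1.0816 = 1 − 0.54080 = 0.45920
D = 0.45920 < 0.8 → No.

No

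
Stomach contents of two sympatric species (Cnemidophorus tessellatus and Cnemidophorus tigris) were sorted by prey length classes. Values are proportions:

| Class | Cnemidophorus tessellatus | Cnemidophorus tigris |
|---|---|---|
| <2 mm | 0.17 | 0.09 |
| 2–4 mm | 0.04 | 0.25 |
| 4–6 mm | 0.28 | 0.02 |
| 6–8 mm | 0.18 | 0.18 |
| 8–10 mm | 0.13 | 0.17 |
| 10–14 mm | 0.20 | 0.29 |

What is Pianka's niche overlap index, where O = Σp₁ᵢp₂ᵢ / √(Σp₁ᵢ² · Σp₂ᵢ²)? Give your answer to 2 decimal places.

0.69

Σ p₁ᵢp₂ᵢ = 0.0153 + 0.0100 + 0.0056 + 0.0324 + 0.0221 + 0.0580 = 0.1434
Σp_1ᵢ² = 0.17² + 0.04² + 0.28² + 0.18² + 0.13² + 0.20² = 0.0289 + 0.0016 + 0.0784 + 0.0324 + 0.0169 + 0.0400 = 0.1982
Σp_2ᵢ² = 0.09² + 0.25² + 0.02² + 0.18² + 0.17² + 0.29² = 0.0081 + 0.0625 + 0.0004 + 0.0324 + 0.0289 + 0.0841 = 0.2164
O = 0.1434 / √(0.1982 × 0.2164) = 0.1434 / 0.20710 = 0.6924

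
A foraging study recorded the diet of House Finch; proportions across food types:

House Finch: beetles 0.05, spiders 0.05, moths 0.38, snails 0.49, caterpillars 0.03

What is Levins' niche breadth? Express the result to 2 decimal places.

Σpᵢ² = 0.05² + 0.05² + 0.38² + 0.49² + 0.03² = 0.0025 + 0.0025 + 0.1444 + 0.2401 + 0.0009 = 0.3904
B = 1 / 0.3904 = 2.5615

2.56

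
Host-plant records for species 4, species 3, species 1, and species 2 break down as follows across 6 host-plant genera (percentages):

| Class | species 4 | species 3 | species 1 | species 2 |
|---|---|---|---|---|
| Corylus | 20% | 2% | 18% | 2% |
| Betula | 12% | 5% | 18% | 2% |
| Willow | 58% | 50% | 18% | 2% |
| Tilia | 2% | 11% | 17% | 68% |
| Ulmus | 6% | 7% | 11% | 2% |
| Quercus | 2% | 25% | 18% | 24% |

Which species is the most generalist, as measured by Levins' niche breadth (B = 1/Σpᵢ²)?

species 1

Convert percentages to proportions (divide by 100).
Σp_4ᵢ² = 0.20² + 0.12² + 0.58² + 0.02² + 0.06² + 0.02² = 0.0400 + 0.0144 + 0.3364 + 0.0004 + 0.0036 + 0.0004 = 0.3952
B_4 = 1 / 0.3952 = 2.5304
Σp_3ᵢ² = 0.02² + 0.05² + 0.50² + 0.11² + 0.07² + 0.25² = 0.0004 + 0.0025 + 0.2500 + 0.0121 + 0.0049 + 0.0625 = 0.3324
B_3 = 1 / 0.3324 = 3.0084
Σp_1ᵢ² = 0.18² + 0.18² + 0.18² + 0.17² + 0.11² + 0.18² = 0.0324 + 0.0324 + 0.0324 + 0.0289 + 0.0121 + 0.0324 = 0.1706
B_1 = 1 / 0.1706 = 5.8617
Σp_2ᵢ² = 0.02² + 0.02² + 0.02² + 0.68² + 0.02² + 0.24² = 0.0004 + 0.0004 + 0.0004 + 0.4624 + 0.0004 + 0.0576 = 0.5216
B_2 = 1 / 0.5216 = 1.9172
Highest B → broadest niche (most generalist): species 1 (B = 5.86).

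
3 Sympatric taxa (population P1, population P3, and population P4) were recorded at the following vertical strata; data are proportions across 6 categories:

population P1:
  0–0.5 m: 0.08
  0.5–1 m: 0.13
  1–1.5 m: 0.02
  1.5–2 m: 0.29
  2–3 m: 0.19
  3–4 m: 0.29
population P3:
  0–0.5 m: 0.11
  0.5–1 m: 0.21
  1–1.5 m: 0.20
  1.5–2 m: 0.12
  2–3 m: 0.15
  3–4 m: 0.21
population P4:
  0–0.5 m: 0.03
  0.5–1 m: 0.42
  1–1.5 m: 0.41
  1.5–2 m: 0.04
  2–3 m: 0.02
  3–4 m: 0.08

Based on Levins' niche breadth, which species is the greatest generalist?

Σp_P1ᵢ² = 0.08² + 0.13² + 0.02² + 0.29² + 0.19² + 0.29² = 0.0064 + 0.0169 + 0.0004 + 0.0841 + 0.0361 + 0.0841 = 0.2280
B_P1 = 1 / 0.2280 = 4.3860
Σp_P3ᵢ² = 0.11² + 0.21² + 0.20² + 0.12² + 0.15² + 0.21² = 0.0121 + 0.0441 + 0.0400 + 0.0144 + 0.0225 + 0.0441 = 0.1772
B_P3 = 1 / 0.1772 = 5.6433
Σp_P4ᵢ² = 0.03² + 0.42² + 0.41² + 0.04² + 0.02² + 0.08² = 0.0009 + 0.1764 + 0.1681 + 0.0016 + 0.0004 + 0.0064 = 0.3538
B_P4 = 1 / 0.3538 = 2.8265
Highest B → broadest niche (most generalist): population P3 (B = 5.64).

population P3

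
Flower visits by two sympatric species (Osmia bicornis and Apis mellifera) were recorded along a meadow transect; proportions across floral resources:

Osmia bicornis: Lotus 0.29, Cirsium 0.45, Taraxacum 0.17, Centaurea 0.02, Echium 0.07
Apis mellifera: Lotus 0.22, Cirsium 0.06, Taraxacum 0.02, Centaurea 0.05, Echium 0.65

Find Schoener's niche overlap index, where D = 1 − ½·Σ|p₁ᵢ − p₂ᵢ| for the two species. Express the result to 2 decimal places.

Σ|p₁ᵢ − p₂ᵢ| = 0.07 + 0.39 + 0.15 + 0.03 + 0.58 = 1.22
D = 1 − ½ × 1.22 = 1 − 0.610 = 0.3900

0.39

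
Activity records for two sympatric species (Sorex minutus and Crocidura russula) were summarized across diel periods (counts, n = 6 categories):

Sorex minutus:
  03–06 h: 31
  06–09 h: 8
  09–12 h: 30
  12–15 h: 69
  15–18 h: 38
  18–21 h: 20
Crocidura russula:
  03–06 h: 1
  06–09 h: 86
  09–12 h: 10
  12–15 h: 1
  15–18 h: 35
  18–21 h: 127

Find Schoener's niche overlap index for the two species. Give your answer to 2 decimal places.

Proportions for Sorex minutus (n=196): 31/196=0.1582, 8/196=0.0408, 30/196=0.1531, 69/196=0.3520, 38/196=0.1939, 20/196=0.1020
Proportions for Crocidura russula (n=260): 1/260=0.0038, 86/260=0.3308, 10/260=0.0385, 1/260=0.0038, 35/260=0.1346, 127/260=0.4885
Σ|p₁ᵢ − p₂ᵢ| = 0.1544 + 0.2900 + 0.1146 + 0.3482 + 0.0593 + 0.3865 = 1.3530
D = 1 − ½ × 1.3530 = 1 − 0.67650 = 0.32350

0.32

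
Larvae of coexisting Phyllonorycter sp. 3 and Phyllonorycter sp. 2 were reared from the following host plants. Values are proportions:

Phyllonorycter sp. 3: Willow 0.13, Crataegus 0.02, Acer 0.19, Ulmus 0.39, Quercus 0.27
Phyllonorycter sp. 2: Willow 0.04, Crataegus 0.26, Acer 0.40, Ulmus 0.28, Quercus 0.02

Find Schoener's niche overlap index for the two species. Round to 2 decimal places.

Σ|p₁ᵢ − p₂ᵢ| = 0.09 + 0.24 + 0.21 + 0.11 + 0.25 = 0.90
D = 1 − ½ × 0.90 = 1 − 0.450 = 0.5500

0.55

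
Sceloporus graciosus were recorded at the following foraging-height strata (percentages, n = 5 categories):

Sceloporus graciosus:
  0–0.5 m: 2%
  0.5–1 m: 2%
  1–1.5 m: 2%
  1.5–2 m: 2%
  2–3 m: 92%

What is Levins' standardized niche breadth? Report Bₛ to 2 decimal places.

0.04

Convert percentages to proportions (divide by 100).
Σpᵢ² = 0.02² + 0.02² + 0.02² + 0.02² + 0.92² = 0.0004 + 0.0004 + 0.0004 + 0.0004 + 0.8464 = 0.8480
B = 1 / 0.8480 = 1.1792
Bₛ = (B − 1)/(n − 1) = (1.1792 − 1)/(5 − 1) = 0.1792/4 = 0.0448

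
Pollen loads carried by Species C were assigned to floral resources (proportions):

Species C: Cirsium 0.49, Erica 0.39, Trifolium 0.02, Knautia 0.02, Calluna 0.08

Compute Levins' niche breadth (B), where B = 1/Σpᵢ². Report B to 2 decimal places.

Σpᵢ² = 0.49² + 0.39² + 0.02² + 0.02² + 0.08² = 0.2401 + 0.1521 + 0.0004 + 0.0004 + 0.0064 = 0.3994
B = 1 / 0.3994 = 2.5038

2.50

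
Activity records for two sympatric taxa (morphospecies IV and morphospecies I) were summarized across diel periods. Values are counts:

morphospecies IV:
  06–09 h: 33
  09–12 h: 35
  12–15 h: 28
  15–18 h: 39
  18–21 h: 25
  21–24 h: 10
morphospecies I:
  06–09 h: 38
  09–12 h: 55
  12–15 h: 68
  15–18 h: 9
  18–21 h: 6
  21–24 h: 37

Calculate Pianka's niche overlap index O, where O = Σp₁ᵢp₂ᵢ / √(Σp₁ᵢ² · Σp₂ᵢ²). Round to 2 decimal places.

0.79

Proportions for morphospecies IV (n=170): 33/170=0.1941, 35/170=0.2059, 28/170=0.1647, 39/170=0.2294, 25/170=0.1471, 10/170=0.0588
Proportions for morphospecies I (n=213): 38/213=0.1784, 55/213=0.2582, 68/213=0.3192, 9/213=0.0423, 6/213=0.0282, 37/213=0.1737
Σ p₁ᵢp₂ᵢ = 0.034627 + 0.053163 + 0.052572 + 0.009704 + 0.004148 + 0.010214 = 0.164428
Σp_1ᵢ² = 0.1941² + 0.2059² + 0.1647² + 0.2294² + 0.1471² + 0.0588² = 0.037675 + 0.042395 + 0.027126 + 0.052624 + 0.021638 + 0.003457 = 0.184915
Σp_2ᵢ² = 0.1784² + 0.2582² + 0.3192² + 0.0423² + 0.0282² + 0.1737² = 0.031827 + 0.066667 + 0.101889 + 0.001789 + 0.000795 + 0.030172 = 0.233139
O = 0.164428 / √(0.184915 × 0.233139) = 0.164428 / 0.2076316 = 0.7919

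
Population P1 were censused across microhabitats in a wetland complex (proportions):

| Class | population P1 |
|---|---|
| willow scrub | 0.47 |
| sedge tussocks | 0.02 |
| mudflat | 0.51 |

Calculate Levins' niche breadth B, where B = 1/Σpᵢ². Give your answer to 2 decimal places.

2.08

Σpᵢ² = 0.47² + 0.02² + 0.51² = 0.2209 + 0.0004 + 0.2601 = 0.4814
B = 1 / 0.4814 = 2.0773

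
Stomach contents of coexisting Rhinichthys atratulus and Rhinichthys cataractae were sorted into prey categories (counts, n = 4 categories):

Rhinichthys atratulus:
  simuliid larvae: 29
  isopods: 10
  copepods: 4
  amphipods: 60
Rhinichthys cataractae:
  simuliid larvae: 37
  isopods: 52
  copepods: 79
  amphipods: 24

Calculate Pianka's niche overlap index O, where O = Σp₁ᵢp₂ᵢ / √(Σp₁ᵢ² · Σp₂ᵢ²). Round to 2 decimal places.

0.48

Proportions for Rhinichthys atratulus (n=103): 29/103=0.2816, 10/103=0.0971, 4/103=0.0388, 60/103=0.5825
Proportions for Rhinichthys cataractae (n=192): 37/192=0.1927, 52/192=0.2708, 79/192=0.4115, 24/192=0.1250
Σ p₁ᵢp₂ᵢ = 0.054264 + 0.026295 + 0.015966 + 0.072813 = 0.169338
Σp_1ᵢ² = 0.2816² + 0.0971² + 0.0388² + 0.5825² = 0.079299 + 0.009428 + 0.001505 + 0.339306 = 0.429538
Σp_2ᵢ² = 0.1927² + 0.2708² + 0.4115² + 0.1250² = 0.037133 + 0.073333 + 0.169332 + 0.015625 = 0.295423
O = 0.169338 / √(0.429538 × 0.295423) = 0.169338 / 0.3562238 = 0.4754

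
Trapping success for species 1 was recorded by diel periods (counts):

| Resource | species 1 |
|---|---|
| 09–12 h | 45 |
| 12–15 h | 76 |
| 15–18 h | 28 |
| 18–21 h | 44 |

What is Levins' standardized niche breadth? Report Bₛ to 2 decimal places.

Proportions for species 1 (n=193): 45/193=0.2332, 76/193=0.3938, 28/193=0.1451, 44/193=0.2280
Σpᵢ² = 0.2332² + 0.3938² + 0.1451² + 0.2280² = 0.054382 + 0.155078 + 0.021054 + 0.051984 = 0.282498
B = 1 / 0.282498 = 3.5398
Bₛ = (B − 1)/(n − 1) = (3.5398 − 1)/(4 − 1) = 2.5398/3 = 0.8466

0.85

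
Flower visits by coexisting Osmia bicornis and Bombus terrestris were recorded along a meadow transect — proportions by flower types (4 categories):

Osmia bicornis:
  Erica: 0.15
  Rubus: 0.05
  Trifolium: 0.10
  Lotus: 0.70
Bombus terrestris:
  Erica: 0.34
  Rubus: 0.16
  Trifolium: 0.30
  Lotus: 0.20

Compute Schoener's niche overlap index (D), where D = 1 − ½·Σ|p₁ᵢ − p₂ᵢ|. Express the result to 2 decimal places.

0.50

Σ|p₁ᵢ − p₂ᵢ| = 0.19 + 0.11 + 0.20 + 0.50 = 1.00
D = 1 − ½ × 1.00 = 1 − 0.500 = 0.5000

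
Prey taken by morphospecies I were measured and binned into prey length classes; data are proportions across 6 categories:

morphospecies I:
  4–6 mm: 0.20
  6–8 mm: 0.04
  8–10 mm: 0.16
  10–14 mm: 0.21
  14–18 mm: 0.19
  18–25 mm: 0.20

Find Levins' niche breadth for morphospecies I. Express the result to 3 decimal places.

Σpᵢ² = 0.20² + 0.04² + 0.16² + 0.21² + 0.19² + 0.20² = 0.0400 + 0.0016 + 0.0256 + 0.0441 + 0.0361 + 0.0400 = 0.1874
B = 1 / 0.1874 = 5.33618

5.336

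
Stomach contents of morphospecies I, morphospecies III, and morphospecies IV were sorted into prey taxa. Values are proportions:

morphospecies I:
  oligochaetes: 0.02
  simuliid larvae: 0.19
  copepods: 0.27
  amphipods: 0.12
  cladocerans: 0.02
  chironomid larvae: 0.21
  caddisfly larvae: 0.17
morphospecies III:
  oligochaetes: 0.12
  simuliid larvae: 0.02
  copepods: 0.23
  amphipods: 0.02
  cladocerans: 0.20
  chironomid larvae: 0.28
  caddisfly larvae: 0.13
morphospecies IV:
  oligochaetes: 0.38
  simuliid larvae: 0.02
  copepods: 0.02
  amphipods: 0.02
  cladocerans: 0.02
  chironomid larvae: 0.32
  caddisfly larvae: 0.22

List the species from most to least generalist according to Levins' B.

morphospecies I > morphospecies III > morphospecies IV

Σp_Iᵢ² = 0.02² + 0.19² + 0.27² + 0.12² + 0.02² + 0.21² + 0.17² = 0.0004 + 0.0361 + 0.0729 + 0.0144 + 0.0004 + 0.0441 + 0.0289 = 0.1972
B_I = 1 / 0.1972 = 5.0710
Σp_IIIᵢ² = 0.12² + 0.02² + 0.23² + 0.02² + 0.20² + 0.28² + 0.13² = 0.0144 + 0.0004 + 0.0529 + 0.0004 + 0.0400 + 0.0784 + 0.0169 = 0.2034
B_III = 1 / 0.2034 = 4.9164
Σp_IVᵢ² = 0.38² + 0.02² + 0.02² + 0.02² + 0.02² + 0.32² + 0.22² = 0.1444 + 0.0004 + 0.0004 + 0.0004 + 0.0004 + 0.1024 + 0.0484 = 0.2968
B_IV = 1 / 0.2968 = 3.3693
Ranking by B (broadest → narrowest): morphospecies I (5.07) > morphospecies III (4.92) > morphospecies IV (3.37)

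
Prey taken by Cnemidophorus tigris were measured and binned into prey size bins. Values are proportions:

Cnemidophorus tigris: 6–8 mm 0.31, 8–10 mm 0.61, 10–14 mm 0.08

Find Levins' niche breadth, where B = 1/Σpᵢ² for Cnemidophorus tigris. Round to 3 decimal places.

2.107

Σpᵢ² = 0.31² + 0.61² + 0.08² = 0.0961 + 0.3721 + 0.0064 = 0.4746
B = 1 / 0.4746 = 2.10704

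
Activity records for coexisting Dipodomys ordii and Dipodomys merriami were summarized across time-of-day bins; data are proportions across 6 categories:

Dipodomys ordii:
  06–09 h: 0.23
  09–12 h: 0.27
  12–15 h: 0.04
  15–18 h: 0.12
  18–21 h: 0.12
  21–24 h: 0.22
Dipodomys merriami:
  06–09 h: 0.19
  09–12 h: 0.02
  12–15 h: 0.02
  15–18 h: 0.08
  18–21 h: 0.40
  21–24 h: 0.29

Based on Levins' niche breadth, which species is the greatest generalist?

Σp_ordiᵢ² = 0.23² + 0.27² + 0.04² + 0.12² + 0.12² + 0.22² = 0.0529 + 0.0729 + 0.0016 + 0.0144 + 0.0144 + 0.0484 = 0.2046
B_ordi = 1 / 0.2046 = 4.8876
Σp_merrᵢ² = 0.19² + 0.02² + 0.02² + 0.08² + 0.40² + 0.29² = 0.0361 + 0.0004 + 0.0004 + 0.0064 + 0.1600 + 0.0841 = 0.2874
B_merr = 1 / 0.2874 = 3.4795
Highest B → broadest niche (most generalist): Dipodomys ordii (B = 4.89).

Dipodomys ordii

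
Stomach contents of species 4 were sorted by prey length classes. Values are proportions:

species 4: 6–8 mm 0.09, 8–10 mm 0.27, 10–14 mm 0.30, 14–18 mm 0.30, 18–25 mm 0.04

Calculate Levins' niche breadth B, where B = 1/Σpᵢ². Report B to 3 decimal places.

Σpᵢ² = 0.09² + 0.27² + 0.30² + 0.30² + 0.04² = 0.0081 + 0.0729 + 0.0900 + 0.0900 + 0.0016 = 0.2626
B = 1 / 0.2626 = 3.80807

3.808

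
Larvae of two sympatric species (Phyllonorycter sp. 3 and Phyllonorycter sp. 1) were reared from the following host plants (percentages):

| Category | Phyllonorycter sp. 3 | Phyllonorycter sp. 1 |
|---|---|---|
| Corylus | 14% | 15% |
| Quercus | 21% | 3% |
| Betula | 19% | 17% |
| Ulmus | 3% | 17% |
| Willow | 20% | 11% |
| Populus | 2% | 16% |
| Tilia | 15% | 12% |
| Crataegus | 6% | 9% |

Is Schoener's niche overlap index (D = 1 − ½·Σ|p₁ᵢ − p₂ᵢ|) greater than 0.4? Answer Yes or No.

Yes

Convert percentages to proportions (divide by 100).
Σ|p₁ᵢ − p₂ᵢ| = 0.01 + 0.18 + 0.02 + 0.14 + 0.09 + 0.14 + 0.03 + 0.03 = 0.64
D = 1 − ½ × 0.64 = 1 − 0.320 = 0.6800
D = 0.6800 > 0.4 → Yes.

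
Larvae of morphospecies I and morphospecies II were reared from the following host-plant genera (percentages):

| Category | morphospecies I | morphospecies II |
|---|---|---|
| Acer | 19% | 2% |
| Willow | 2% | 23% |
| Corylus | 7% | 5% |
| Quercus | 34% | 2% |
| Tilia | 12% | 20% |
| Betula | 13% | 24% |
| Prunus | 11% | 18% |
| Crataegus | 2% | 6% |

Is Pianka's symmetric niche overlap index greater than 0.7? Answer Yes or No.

No

Convert percentages to proportions (divide by 100).
Σ p₁ᵢp₂ᵢ = 0.0038 + 0.0046 + 0.0035 + 0.0068 + 0.0240 + 0.0312 + 0.0198 + 0.0012 = 0.0949
Σp_1ᵢ² = 0.19² + 0.02² + 0.07² + 0.34² + 0.12² + 0.13² + 0.11² + 0.02² = 0.0361 + 0.0004 + 0.0049 + 0.1156 + 0.0144 + 0.0169 + 0.0121 + 0.0004 = 0.2008
Σp_2ᵢ² = 0.02² + 0.23² + 0.05² + 0.02² + 0.20² + 0.24² + 0.18² + 0.06² = 0.0004 + 0.0529 + 0.0025 + 0.0004 + 0.0400 + 0.0576 + 0.0324 + 0.0036 = 0.1898
O = 0.0949 / √(0.2008 × 0.1898) = 0.0949 / 0.19522 = 0.4861
O = 0.4861 < 0.7 → No.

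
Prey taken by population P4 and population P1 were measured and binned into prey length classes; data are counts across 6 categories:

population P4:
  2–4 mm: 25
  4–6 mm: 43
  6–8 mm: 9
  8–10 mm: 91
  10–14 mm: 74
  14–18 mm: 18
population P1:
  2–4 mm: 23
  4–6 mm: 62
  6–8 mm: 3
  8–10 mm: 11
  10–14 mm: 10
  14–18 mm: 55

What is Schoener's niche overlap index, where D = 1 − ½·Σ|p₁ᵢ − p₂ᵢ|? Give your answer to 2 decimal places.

0.48

Proportions for population P4 (n=260): 25/260=0.0962, 43/260=0.1654, 9/260=0.0346, 91/260=0.3500, 74/260=0.2846, 18/260=0.0692
Proportions for population P1 (n=164): 23/164=0.1402, 62/164=0.3780, 3/164=0.0183, 11/164=0.0671, 10/164=0.0610, 55/164=0.3354
Σ|p₁ᵢ − p₂ᵢ| = 0.0440 + 0.2126 + 0.0163 + 0.2829 + 0.2236 + 0.2662 = 1.0456
D = 1 − ½ × 1.0456 = 1 − 0.52280 = 0.47720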